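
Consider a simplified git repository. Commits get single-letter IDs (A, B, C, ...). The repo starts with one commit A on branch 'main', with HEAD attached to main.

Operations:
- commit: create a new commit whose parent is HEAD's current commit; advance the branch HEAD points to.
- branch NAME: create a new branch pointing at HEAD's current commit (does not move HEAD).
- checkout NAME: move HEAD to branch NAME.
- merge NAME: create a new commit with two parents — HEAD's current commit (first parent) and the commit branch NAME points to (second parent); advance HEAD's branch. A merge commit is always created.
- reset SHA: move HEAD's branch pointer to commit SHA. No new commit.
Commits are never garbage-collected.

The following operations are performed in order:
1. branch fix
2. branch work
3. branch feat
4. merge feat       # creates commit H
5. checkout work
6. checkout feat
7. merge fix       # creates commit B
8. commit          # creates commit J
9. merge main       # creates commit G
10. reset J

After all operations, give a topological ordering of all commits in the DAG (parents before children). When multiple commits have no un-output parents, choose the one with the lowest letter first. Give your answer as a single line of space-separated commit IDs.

Answer: A B H J G

Derivation:
After op 1 (branch): HEAD=main@A [fix=A main=A]
After op 2 (branch): HEAD=main@A [fix=A main=A work=A]
After op 3 (branch): HEAD=main@A [feat=A fix=A main=A work=A]
After op 4 (merge): HEAD=main@H [feat=A fix=A main=H work=A]
After op 5 (checkout): HEAD=work@A [feat=A fix=A main=H work=A]
After op 6 (checkout): HEAD=feat@A [feat=A fix=A main=H work=A]
After op 7 (merge): HEAD=feat@B [feat=B fix=A main=H work=A]
After op 8 (commit): HEAD=feat@J [feat=J fix=A main=H work=A]
After op 9 (merge): HEAD=feat@G [feat=G fix=A main=H work=A]
After op 10 (reset): HEAD=feat@J [feat=J fix=A main=H work=A]
commit A: parents=[]
commit B: parents=['A', 'A']
commit G: parents=['J', 'H']
commit H: parents=['A', 'A']
commit J: parents=['B']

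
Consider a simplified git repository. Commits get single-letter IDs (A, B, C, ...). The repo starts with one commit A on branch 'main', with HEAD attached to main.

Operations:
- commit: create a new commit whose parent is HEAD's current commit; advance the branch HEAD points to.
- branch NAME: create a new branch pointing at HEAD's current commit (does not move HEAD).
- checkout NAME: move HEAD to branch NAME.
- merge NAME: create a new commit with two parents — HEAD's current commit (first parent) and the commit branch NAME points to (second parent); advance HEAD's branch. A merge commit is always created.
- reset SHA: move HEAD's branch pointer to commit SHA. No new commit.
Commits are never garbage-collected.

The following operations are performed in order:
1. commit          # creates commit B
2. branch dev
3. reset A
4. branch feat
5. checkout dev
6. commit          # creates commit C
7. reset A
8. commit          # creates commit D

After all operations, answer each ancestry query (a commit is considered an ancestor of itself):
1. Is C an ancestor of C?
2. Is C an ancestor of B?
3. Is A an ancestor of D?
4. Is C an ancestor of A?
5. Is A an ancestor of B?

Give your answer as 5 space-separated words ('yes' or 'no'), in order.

Answer: yes no yes no yes

Derivation:
After op 1 (commit): HEAD=main@B [main=B]
After op 2 (branch): HEAD=main@B [dev=B main=B]
After op 3 (reset): HEAD=main@A [dev=B main=A]
After op 4 (branch): HEAD=main@A [dev=B feat=A main=A]
After op 5 (checkout): HEAD=dev@B [dev=B feat=A main=A]
After op 6 (commit): HEAD=dev@C [dev=C feat=A main=A]
After op 7 (reset): HEAD=dev@A [dev=A feat=A main=A]
After op 8 (commit): HEAD=dev@D [dev=D feat=A main=A]
ancestors(C) = {A,B,C}; C in? yes
ancestors(B) = {A,B}; C in? no
ancestors(D) = {A,D}; A in? yes
ancestors(A) = {A}; C in? no
ancestors(B) = {A,B}; A in? yes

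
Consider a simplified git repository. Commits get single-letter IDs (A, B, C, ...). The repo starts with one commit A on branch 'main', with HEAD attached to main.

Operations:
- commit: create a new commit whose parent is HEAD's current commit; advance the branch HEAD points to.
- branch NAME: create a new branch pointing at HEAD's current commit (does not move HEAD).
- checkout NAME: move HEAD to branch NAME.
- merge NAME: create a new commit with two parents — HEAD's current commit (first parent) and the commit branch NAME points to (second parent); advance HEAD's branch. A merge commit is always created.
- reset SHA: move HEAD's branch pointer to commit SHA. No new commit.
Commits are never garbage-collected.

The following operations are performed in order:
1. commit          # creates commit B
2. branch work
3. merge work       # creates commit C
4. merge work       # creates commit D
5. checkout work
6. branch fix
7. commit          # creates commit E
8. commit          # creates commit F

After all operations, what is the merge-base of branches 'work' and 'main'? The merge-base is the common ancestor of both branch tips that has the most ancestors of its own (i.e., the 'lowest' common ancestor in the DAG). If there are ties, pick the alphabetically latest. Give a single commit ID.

Answer: B

Derivation:
After op 1 (commit): HEAD=main@B [main=B]
After op 2 (branch): HEAD=main@B [main=B work=B]
After op 3 (merge): HEAD=main@C [main=C work=B]
After op 4 (merge): HEAD=main@D [main=D work=B]
After op 5 (checkout): HEAD=work@B [main=D work=B]
After op 6 (branch): HEAD=work@B [fix=B main=D work=B]
After op 7 (commit): HEAD=work@E [fix=B main=D work=E]
After op 8 (commit): HEAD=work@F [fix=B main=D work=F]
ancestors(work=F): ['A', 'B', 'E', 'F']
ancestors(main=D): ['A', 'B', 'C', 'D']
common: ['A', 'B']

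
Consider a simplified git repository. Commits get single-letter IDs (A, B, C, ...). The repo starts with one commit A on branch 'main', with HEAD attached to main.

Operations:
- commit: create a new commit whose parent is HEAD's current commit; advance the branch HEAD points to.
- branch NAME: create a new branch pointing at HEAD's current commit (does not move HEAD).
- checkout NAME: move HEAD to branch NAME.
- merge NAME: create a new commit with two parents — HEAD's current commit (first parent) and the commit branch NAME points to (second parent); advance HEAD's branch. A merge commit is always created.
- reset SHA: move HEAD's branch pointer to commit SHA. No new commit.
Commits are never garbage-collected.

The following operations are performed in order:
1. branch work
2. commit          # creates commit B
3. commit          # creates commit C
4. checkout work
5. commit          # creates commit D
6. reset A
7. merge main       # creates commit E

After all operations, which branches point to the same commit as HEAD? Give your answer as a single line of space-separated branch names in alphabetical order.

After op 1 (branch): HEAD=main@A [main=A work=A]
After op 2 (commit): HEAD=main@B [main=B work=A]
After op 3 (commit): HEAD=main@C [main=C work=A]
After op 4 (checkout): HEAD=work@A [main=C work=A]
After op 5 (commit): HEAD=work@D [main=C work=D]
After op 6 (reset): HEAD=work@A [main=C work=A]
After op 7 (merge): HEAD=work@E [main=C work=E]

Answer: work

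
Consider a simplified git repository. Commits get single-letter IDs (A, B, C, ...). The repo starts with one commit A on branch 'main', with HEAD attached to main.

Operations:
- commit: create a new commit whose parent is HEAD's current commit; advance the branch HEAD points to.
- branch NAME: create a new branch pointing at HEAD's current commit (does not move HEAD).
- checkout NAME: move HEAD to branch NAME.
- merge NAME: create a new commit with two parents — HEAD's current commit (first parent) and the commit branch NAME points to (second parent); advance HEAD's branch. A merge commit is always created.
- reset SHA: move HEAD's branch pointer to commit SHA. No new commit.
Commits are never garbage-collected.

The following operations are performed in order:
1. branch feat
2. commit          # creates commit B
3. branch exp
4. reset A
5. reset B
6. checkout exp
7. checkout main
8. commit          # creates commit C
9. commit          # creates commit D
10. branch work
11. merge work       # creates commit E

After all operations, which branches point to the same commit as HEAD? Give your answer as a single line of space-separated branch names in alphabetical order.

Answer: main

Derivation:
After op 1 (branch): HEAD=main@A [feat=A main=A]
After op 2 (commit): HEAD=main@B [feat=A main=B]
After op 3 (branch): HEAD=main@B [exp=B feat=A main=B]
After op 4 (reset): HEAD=main@A [exp=B feat=A main=A]
After op 5 (reset): HEAD=main@B [exp=B feat=A main=B]
After op 6 (checkout): HEAD=exp@B [exp=B feat=A main=B]
After op 7 (checkout): HEAD=main@B [exp=B feat=A main=B]
After op 8 (commit): HEAD=main@C [exp=B feat=A main=C]
After op 9 (commit): HEAD=main@D [exp=B feat=A main=D]
After op 10 (branch): HEAD=main@D [exp=B feat=A main=D work=D]
After op 11 (merge): HEAD=main@E [exp=B feat=A main=E work=D]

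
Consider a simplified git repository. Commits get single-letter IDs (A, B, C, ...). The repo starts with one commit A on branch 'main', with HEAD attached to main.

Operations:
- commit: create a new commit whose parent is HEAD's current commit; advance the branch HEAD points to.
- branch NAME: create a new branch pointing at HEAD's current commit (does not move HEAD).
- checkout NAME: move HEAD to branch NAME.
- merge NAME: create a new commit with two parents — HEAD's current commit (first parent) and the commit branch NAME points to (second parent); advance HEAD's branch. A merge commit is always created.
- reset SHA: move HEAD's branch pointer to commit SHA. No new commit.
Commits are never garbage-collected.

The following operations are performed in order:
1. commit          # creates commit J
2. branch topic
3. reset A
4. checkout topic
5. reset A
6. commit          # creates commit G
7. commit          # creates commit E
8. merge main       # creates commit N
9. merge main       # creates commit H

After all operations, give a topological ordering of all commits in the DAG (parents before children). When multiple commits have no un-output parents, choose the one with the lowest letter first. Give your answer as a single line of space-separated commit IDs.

Answer: A G E J N H

Derivation:
After op 1 (commit): HEAD=main@J [main=J]
After op 2 (branch): HEAD=main@J [main=J topic=J]
After op 3 (reset): HEAD=main@A [main=A topic=J]
After op 4 (checkout): HEAD=topic@J [main=A topic=J]
After op 5 (reset): HEAD=topic@A [main=A topic=A]
After op 6 (commit): HEAD=topic@G [main=A topic=G]
After op 7 (commit): HEAD=topic@E [main=A topic=E]
After op 8 (merge): HEAD=topic@N [main=A topic=N]
After op 9 (merge): HEAD=topic@H [main=A topic=H]
commit A: parents=[]
commit E: parents=['G']
commit G: parents=['A']
commit H: parents=['N', 'A']
commit J: parents=['A']
commit N: parents=['E', 'A']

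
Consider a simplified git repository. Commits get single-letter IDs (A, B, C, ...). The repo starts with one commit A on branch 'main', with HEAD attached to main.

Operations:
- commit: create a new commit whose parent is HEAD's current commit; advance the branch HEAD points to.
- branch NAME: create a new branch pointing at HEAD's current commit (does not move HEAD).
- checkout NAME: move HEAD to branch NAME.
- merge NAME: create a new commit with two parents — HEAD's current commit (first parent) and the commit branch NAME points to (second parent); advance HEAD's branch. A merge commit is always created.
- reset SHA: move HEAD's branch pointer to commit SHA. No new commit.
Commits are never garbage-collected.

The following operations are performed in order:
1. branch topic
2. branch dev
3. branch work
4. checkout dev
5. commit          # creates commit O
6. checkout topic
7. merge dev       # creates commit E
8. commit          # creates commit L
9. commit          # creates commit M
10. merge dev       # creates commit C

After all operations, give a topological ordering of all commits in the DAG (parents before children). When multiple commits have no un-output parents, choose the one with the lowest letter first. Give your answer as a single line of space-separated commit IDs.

After op 1 (branch): HEAD=main@A [main=A topic=A]
After op 2 (branch): HEAD=main@A [dev=A main=A topic=A]
After op 3 (branch): HEAD=main@A [dev=A main=A topic=A work=A]
After op 4 (checkout): HEAD=dev@A [dev=A main=A topic=A work=A]
After op 5 (commit): HEAD=dev@O [dev=O main=A topic=A work=A]
After op 6 (checkout): HEAD=topic@A [dev=O main=A topic=A work=A]
After op 7 (merge): HEAD=topic@E [dev=O main=A topic=E work=A]
After op 8 (commit): HEAD=topic@L [dev=O main=A topic=L work=A]
After op 9 (commit): HEAD=topic@M [dev=O main=A topic=M work=A]
After op 10 (merge): HEAD=topic@C [dev=O main=A topic=C work=A]
commit A: parents=[]
commit C: parents=['M', 'O']
commit E: parents=['A', 'O']
commit L: parents=['E']
commit M: parents=['L']
commit O: parents=['A']

Answer: A O E L M C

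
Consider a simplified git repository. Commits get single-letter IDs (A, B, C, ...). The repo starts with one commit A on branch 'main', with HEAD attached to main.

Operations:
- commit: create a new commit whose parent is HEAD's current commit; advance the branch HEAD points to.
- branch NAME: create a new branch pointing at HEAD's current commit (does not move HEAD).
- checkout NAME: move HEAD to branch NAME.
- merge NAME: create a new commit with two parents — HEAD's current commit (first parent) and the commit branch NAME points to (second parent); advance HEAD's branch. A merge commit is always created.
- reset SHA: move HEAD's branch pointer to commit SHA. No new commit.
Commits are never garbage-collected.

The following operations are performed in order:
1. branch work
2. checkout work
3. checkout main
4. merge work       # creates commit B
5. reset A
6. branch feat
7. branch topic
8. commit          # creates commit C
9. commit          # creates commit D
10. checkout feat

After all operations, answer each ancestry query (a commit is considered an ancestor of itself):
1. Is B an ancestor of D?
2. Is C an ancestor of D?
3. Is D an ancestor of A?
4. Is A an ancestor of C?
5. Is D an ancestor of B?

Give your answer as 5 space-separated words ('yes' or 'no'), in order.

Answer: no yes no yes no

Derivation:
After op 1 (branch): HEAD=main@A [main=A work=A]
After op 2 (checkout): HEAD=work@A [main=A work=A]
After op 3 (checkout): HEAD=main@A [main=A work=A]
After op 4 (merge): HEAD=main@B [main=B work=A]
After op 5 (reset): HEAD=main@A [main=A work=A]
After op 6 (branch): HEAD=main@A [feat=A main=A work=A]
After op 7 (branch): HEAD=main@A [feat=A main=A topic=A work=A]
After op 8 (commit): HEAD=main@C [feat=A main=C topic=A work=A]
After op 9 (commit): HEAD=main@D [feat=A main=D topic=A work=A]
After op 10 (checkout): HEAD=feat@A [feat=A main=D topic=A work=A]
ancestors(D) = {A,C,D}; B in? no
ancestors(D) = {A,C,D}; C in? yes
ancestors(A) = {A}; D in? no
ancestors(C) = {A,C}; A in? yes
ancestors(B) = {A,B}; D in? no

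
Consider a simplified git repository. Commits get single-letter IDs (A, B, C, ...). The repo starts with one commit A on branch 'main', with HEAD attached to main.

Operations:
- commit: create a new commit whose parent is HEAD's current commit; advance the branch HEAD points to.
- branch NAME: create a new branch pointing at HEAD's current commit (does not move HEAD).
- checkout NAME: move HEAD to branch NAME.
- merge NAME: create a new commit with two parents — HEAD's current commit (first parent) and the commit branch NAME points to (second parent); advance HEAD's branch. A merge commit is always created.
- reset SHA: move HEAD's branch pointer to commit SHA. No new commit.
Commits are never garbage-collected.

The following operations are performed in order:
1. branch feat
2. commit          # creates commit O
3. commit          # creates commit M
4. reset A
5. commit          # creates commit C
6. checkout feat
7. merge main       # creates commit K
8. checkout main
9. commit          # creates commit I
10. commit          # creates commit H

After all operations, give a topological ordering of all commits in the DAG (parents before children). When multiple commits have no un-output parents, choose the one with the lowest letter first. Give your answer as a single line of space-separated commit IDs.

After op 1 (branch): HEAD=main@A [feat=A main=A]
After op 2 (commit): HEAD=main@O [feat=A main=O]
After op 3 (commit): HEAD=main@M [feat=A main=M]
After op 4 (reset): HEAD=main@A [feat=A main=A]
After op 5 (commit): HEAD=main@C [feat=A main=C]
After op 6 (checkout): HEAD=feat@A [feat=A main=C]
After op 7 (merge): HEAD=feat@K [feat=K main=C]
After op 8 (checkout): HEAD=main@C [feat=K main=C]
After op 9 (commit): HEAD=main@I [feat=K main=I]
After op 10 (commit): HEAD=main@H [feat=K main=H]
commit A: parents=[]
commit C: parents=['A']
commit H: parents=['I']
commit I: parents=['C']
commit K: parents=['A', 'C']
commit M: parents=['O']
commit O: parents=['A']

Answer: A C I H K O M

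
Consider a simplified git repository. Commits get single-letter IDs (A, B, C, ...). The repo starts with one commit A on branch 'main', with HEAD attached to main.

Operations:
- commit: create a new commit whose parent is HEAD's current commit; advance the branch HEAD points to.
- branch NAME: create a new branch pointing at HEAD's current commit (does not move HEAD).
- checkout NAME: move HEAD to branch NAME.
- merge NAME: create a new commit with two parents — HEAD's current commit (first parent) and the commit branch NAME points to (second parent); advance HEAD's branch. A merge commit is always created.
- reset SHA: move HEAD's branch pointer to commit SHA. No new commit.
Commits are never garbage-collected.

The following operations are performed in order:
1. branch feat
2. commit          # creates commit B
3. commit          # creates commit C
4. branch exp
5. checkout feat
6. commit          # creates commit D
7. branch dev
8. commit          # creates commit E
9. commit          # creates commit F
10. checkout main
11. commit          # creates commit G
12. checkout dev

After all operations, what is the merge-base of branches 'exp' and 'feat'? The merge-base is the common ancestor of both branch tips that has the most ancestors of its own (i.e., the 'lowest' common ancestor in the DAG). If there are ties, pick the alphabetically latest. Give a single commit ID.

After op 1 (branch): HEAD=main@A [feat=A main=A]
After op 2 (commit): HEAD=main@B [feat=A main=B]
After op 3 (commit): HEAD=main@C [feat=A main=C]
After op 4 (branch): HEAD=main@C [exp=C feat=A main=C]
After op 5 (checkout): HEAD=feat@A [exp=C feat=A main=C]
After op 6 (commit): HEAD=feat@D [exp=C feat=D main=C]
After op 7 (branch): HEAD=feat@D [dev=D exp=C feat=D main=C]
After op 8 (commit): HEAD=feat@E [dev=D exp=C feat=E main=C]
After op 9 (commit): HEAD=feat@F [dev=D exp=C feat=F main=C]
After op 10 (checkout): HEAD=main@C [dev=D exp=C feat=F main=C]
After op 11 (commit): HEAD=main@G [dev=D exp=C feat=F main=G]
After op 12 (checkout): HEAD=dev@D [dev=D exp=C feat=F main=G]
ancestors(exp=C): ['A', 'B', 'C']
ancestors(feat=F): ['A', 'D', 'E', 'F']
common: ['A']

Answer: A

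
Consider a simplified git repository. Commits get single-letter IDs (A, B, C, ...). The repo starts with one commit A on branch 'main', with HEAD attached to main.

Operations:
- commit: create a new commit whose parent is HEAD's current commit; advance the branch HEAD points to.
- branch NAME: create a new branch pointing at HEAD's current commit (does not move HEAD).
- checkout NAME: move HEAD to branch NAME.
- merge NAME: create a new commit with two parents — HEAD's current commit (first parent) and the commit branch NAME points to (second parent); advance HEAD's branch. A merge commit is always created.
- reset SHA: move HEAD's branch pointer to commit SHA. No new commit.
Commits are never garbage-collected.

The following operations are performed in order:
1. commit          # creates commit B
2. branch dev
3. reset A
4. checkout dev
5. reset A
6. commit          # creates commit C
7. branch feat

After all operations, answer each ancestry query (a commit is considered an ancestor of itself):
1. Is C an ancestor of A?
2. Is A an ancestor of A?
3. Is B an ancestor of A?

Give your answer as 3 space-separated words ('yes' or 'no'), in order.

After op 1 (commit): HEAD=main@B [main=B]
After op 2 (branch): HEAD=main@B [dev=B main=B]
After op 3 (reset): HEAD=main@A [dev=B main=A]
After op 4 (checkout): HEAD=dev@B [dev=B main=A]
After op 5 (reset): HEAD=dev@A [dev=A main=A]
After op 6 (commit): HEAD=dev@C [dev=C main=A]
After op 7 (branch): HEAD=dev@C [dev=C feat=C main=A]
ancestors(A) = {A}; C in? no
ancestors(A) = {A}; A in? yes
ancestors(A) = {A}; B in? no

Answer: no yes no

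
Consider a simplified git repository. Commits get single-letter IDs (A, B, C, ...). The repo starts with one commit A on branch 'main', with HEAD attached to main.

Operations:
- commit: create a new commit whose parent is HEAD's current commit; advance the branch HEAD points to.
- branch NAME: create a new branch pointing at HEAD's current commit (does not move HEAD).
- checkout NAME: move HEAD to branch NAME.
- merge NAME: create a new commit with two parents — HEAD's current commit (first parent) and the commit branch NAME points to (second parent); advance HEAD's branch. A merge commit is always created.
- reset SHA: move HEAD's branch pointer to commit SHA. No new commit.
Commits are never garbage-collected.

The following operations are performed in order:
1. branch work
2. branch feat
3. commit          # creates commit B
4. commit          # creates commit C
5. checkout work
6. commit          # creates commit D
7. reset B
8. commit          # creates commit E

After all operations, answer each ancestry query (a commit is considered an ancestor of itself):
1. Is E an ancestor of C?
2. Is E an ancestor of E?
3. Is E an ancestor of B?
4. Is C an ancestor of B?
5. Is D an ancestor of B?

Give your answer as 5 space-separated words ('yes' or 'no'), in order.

After op 1 (branch): HEAD=main@A [main=A work=A]
After op 2 (branch): HEAD=main@A [feat=A main=A work=A]
After op 3 (commit): HEAD=main@B [feat=A main=B work=A]
After op 4 (commit): HEAD=main@C [feat=A main=C work=A]
After op 5 (checkout): HEAD=work@A [feat=A main=C work=A]
After op 6 (commit): HEAD=work@D [feat=A main=C work=D]
After op 7 (reset): HEAD=work@B [feat=A main=C work=B]
After op 8 (commit): HEAD=work@E [feat=A main=C work=E]
ancestors(C) = {A,B,C}; E in? no
ancestors(E) = {A,B,E}; E in? yes
ancestors(B) = {A,B}; E in? no
ancestors(B) = {A,B}; C in? no
ancestors(B) = {A,B}; D in? no

Answer: no yes no no no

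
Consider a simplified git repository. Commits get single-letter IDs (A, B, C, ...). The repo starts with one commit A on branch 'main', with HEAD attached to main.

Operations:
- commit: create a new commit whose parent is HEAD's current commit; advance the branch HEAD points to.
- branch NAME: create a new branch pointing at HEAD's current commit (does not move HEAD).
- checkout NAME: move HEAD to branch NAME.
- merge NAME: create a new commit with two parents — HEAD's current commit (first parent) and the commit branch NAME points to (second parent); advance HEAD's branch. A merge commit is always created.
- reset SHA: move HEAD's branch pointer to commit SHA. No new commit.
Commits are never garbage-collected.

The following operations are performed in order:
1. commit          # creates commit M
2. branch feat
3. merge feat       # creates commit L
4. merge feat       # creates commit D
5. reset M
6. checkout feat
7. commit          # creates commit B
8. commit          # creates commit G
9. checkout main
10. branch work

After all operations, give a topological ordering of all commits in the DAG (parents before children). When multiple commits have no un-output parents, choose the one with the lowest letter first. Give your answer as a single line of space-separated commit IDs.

Answer: A M B G L D

Derivation:
After op 1 (commit): HEAD=main@M [main=M]
After op 2 (branch): HEAD=main@M [feat=M main=M]
After op 3 (merge): HEAD=main@L [feat=M main=L]
After op 4 (merge): HEAD=main@D [feat=M main=D]
After op 5 (reset): HEAD=main@M [feat=M main=M]
After op 6 (checkout): HEAD=feat@M [feat=M main=M]
After op 7 (commit): HEAD=feat@B [feat=B main=M]
After op 8 (commit): HEAD=feat@G [feat=G main=M]
After op 9 (checkout): HEAD=main@M [feat=G main=M]
After op 10 (branch): HEAD=main@M [feat=G main=M work=M]
commit A: parents=[]
commit B: parents=['M']
commit D: parents=['L', 'M']
commit G: parents=['B']
commit L: parents=['M', 'M']
commit M: parents=['A']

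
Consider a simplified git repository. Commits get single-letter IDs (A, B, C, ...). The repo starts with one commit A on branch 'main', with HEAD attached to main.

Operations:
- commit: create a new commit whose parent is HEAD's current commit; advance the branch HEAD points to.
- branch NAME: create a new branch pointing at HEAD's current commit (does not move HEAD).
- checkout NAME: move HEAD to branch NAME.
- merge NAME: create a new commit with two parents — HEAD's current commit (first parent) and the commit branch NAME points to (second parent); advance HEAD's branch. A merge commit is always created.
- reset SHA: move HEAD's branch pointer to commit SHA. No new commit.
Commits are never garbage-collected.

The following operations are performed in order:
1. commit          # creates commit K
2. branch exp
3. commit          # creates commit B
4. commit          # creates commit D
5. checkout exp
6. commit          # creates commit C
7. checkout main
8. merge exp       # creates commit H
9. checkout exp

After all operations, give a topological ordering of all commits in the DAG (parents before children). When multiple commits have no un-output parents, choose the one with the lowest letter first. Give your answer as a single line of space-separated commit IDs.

After op 1 (commit): HEAD=main@K [main=K]
After op 2 (branch): HEAD=main@K [exp=K main=K]
After op 3 (commit): HEAD=main@B [exp=K main=B]
After op 4 (commit): HEAD=main@D [exp=K main=D]
After op 5 (checkout): HEAD=exp@K [exp=K main=D]
After op 6 (commit): HEAD=exp@C [exp=C main=D]
After op 7 (checkout): HEAD=main@D [exp=C main=D]
After op 8 (merge): HEAD=main@H [exp=C main=H]
After op 9 (checkout): HEAD=exp@C [exp=C main=H]
commit A: parents=[]
commit B: parents=['K']
commit C: parents=['K']
commit D: parents=['B']
commit H: parents=['D', 'C']
commit K: parents=['A']

Answer: A K B C D H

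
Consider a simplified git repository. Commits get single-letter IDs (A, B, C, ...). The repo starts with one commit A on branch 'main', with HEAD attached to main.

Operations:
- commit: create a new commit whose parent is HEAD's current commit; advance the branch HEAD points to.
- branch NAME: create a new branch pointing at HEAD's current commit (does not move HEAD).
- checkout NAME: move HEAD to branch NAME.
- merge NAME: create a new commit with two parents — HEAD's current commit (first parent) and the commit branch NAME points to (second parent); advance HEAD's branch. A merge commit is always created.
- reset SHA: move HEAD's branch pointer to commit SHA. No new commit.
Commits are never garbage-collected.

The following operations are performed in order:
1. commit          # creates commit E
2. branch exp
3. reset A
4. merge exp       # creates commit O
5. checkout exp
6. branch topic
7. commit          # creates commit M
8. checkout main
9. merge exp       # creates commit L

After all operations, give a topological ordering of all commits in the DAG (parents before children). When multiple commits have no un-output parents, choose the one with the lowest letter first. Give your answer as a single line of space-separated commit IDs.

Answer: A E M O L

Derivation:
After op 1 (commit): HEAD=main@E [main=E]
After op 2 (branch): HEAD=main@E [exp=E main=E]
After op 3 (reset): HEAD=main@A [exp=E main=A]
After op 4 (merge): HEAD=main@O [exp=E main=O]
After op 5 (checkout): HEAD=exp@E [exp=E main=O]
After op 6 (branch): HEAD=exp@E [exp=E main=O topic=E]
After op 7 (commit): HEAD=exp@M [exp=M main=O topic=E]
After op 8 (checkout): HEAD=main@O [exp=M main=O topic=E]
After op 9 (merge): HEAD=main@L [exp=M main=L topic=E]
commit A: parents=[]
commit E: parents=['A']
commit L: parents=['O', 'M']
commit M: parents=['E']
commit O: parents=['A', 'E']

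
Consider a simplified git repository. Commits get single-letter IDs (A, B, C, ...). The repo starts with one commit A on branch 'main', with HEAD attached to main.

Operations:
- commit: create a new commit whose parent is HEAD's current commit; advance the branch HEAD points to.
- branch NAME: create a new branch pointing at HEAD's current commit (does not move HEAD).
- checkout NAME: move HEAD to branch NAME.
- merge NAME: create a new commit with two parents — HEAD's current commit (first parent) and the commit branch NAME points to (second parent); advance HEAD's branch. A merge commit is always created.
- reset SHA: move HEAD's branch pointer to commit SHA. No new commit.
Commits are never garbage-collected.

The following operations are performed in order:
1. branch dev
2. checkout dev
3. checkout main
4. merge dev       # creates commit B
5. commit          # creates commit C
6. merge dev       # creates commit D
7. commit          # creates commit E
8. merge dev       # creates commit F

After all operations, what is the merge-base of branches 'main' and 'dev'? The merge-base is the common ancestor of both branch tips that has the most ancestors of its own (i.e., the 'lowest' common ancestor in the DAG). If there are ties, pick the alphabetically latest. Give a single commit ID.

Answer: A

Derivation:
After op 1 (branch): HEAD=main@A [dev=A main=A]
After op 2 (checkout): HEAD=dev@A [dev=A main=A]
After op 3 (checkout): HEAD=main@A [dev=A main=A]
After op 4 (merge): HEAD=main@B [dev=A main=B]
After op 5 (commit): HEAD=main@C [dev=A main=C]
After op 6 (merge): HEAD=main@D [dev=A main=D]
After op 7 (commit): HEAD=main@E [dev=A main=E]
After op 8 (merge): HEAD=main@F [dev=A main=F]
ancestors(main=F): ['A', 'B', 'C', 'D', 'E', 'F']
ancestors(dev=A): ['A']
common: ['A']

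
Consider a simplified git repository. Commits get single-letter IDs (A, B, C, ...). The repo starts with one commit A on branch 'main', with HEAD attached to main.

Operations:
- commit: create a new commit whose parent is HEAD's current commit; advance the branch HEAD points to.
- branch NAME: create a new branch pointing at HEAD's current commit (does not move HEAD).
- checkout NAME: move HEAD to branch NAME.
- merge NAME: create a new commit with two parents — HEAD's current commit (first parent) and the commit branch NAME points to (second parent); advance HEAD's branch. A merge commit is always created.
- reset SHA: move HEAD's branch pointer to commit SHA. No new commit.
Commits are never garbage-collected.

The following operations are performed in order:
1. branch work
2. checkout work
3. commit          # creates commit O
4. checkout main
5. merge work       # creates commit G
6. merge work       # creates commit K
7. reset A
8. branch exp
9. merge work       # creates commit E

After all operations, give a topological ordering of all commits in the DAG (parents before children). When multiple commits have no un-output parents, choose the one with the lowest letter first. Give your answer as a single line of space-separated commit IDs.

After op 1 (branch): HEAD=main@A [main=A work=A]
After op 2 (checkout): HEAD=work@A [main=A work=A]
After op 3 (commit): HEAD=work@O [main=A work=O]
After op 4 (checkout): HEAD=main@A [main=A work=O]
After op 5 (merge): HEAD=main@G [main=G work=O]
After op 6 (merge): HEAD=main@K [main=K work=O]
After op 7 (reset): HEAD=main@A [main=A work=O]
After op 8 (branch): HEAD=main@A [exp=A main=A work=O]
After op 9 (merge): HEAD=main@E [exp=A main=E work=O]
commit A: parents=[]
commit E: parents=['A', 'O']
commit G: parents=['A', 'O']
commit K: parents=['G', 'O']
commit O: parents=['A']

Answer: A O E G K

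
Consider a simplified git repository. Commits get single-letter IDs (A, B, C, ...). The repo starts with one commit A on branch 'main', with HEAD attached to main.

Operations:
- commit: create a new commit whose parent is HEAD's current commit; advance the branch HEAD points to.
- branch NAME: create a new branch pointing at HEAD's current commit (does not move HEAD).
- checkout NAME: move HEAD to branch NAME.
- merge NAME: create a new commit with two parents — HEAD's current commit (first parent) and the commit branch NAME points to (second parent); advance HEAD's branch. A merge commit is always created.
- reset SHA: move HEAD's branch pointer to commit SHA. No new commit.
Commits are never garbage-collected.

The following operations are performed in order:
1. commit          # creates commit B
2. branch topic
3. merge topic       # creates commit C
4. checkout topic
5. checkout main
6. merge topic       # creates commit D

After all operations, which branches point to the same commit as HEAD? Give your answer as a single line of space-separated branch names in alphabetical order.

Answer: main

Derivation:
After op 1 (commit): HEAD=main@B [main=B]
After op 2 (branch): HEAD=main@B [main=B topic=B]
After op 3 (merge): HEAD=main@C [main=C topic=B]
After op 4 (checkout): HEAD=topic@B [main=C topic=B]
After op 5 (checkout): HEAD=main@C [main=C topic=B]
After op 6 (merge): HEAD=main@D [main=D topic=B]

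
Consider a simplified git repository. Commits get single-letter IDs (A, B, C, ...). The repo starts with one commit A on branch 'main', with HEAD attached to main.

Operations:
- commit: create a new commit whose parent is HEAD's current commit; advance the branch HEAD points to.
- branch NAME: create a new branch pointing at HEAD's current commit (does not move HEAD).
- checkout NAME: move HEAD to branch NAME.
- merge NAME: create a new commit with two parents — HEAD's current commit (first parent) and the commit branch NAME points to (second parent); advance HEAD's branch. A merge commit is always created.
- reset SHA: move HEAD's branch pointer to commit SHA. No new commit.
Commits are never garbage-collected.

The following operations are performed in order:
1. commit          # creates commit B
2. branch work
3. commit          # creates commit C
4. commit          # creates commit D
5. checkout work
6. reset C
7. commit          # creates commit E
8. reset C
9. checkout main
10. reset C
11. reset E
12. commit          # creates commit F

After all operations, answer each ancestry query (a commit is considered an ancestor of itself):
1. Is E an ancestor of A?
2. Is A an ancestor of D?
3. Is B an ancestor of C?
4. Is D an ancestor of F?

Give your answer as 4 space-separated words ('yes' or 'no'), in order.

After op 1 (commit): HEAD=main@B [main=B]
After op 2 (branch): HEAD=main@B [main=B work=B]
After op 3 (commit): HEAD=main@C [main=C work=B]
After op 4 (commit): HEAD=main@D [main=D work=B]
After op 5 (checkout): HEAD=work@B [main=D work=B]
After op 6 (reset): HEAD=work@C [main=D work=C]
After op 7 (commit): HEAD=work@E [main=D work=E]
After op 8 (reset): HEAD=work@C [main=D work=C]
After op 9 (checkout): HEAD=main@D [main=D work=C]
After op 10 (reset): HEAD=main@C [main=C work=C]
After op 11 (reset): HEAD=main@E [main=E work=C]
After op 12 (commit): HEAD=main@F [main=F work=C]
ancestors(A) = {A}; E in? no
ancestors(D) = {A,B,C,D}; A in? yes
ancestors(C) = {A,B,C}; B in? yes
ancestors(F) = {A,B,C,E,F}; D in? no

Answer: no yes yes no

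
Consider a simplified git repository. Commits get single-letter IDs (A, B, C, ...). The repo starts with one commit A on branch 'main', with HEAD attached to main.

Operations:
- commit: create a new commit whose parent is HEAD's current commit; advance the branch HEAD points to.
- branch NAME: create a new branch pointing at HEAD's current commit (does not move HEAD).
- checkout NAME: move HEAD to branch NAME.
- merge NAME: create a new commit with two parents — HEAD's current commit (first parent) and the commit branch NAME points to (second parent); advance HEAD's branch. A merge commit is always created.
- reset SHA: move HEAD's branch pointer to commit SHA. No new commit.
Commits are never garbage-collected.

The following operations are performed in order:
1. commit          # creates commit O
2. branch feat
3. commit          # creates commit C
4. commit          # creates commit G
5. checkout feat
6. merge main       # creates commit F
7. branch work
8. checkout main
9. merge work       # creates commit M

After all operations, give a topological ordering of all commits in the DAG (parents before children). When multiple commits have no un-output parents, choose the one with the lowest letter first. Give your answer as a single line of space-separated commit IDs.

After op 1 (commit): HEAD=main@O [main=O]
After op 2 (branch): HEAD=main@O [feat=O main=O]
After op 3 (commit): HEAD=main@C [feat=O main=C]
After op 4 (commit): HEAD=main@G [feat=O main=G]
After op 5 (checkout): HEAD=feat@O [feat=O main=G]
After op 6 (merge): HEAD=feat@F [feat=F main=G]
After op 7 (branch): HEAD=feat@F [feat=F main=G work=F]
After op 8 (checkout): HEAD=main@G [feat=F main=G work=F]
After op 9 (merge): HEAD=main@M [feat=F main=M work=F]
commit A: parents=[]
commit C: parents=['O']
commit F: parents=['O', 'G']
commit G: parents=['C']
commit M: parents=['G', 'F']
commit O: parents=['A']

Answer: A O C G F M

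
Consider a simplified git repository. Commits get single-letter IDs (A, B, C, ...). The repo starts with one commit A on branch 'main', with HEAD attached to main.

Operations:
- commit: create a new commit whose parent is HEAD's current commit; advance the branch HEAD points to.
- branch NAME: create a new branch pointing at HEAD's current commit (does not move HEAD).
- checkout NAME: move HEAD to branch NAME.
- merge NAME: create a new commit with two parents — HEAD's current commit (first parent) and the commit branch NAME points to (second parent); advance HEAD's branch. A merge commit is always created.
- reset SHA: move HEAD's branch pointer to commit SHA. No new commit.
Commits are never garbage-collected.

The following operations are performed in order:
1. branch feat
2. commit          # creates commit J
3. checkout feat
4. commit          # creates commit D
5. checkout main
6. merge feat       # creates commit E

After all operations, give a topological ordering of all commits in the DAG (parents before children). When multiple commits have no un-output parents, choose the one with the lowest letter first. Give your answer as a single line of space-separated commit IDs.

After op 1 (branch): HEAD=main@A [feat=A main=A]
After op 2 (commit): HEAD=main@J [feat=A main=J]
After op 3 (checkout): HEAD=feat@A [feat=A main=J]
After op 4 (commit): HEAD=feat@D [feat=D main=J]
After op 5 (checkout): HEAD=main@J [feat=D main=J]
After op 6 (merge): HEAD=main@E [feat=D main=E]
commit A: parents=[]
commit D: parents=['A']
commit E: parents=['J', 'D']
commit J: parents=['A']

Answer: A D J E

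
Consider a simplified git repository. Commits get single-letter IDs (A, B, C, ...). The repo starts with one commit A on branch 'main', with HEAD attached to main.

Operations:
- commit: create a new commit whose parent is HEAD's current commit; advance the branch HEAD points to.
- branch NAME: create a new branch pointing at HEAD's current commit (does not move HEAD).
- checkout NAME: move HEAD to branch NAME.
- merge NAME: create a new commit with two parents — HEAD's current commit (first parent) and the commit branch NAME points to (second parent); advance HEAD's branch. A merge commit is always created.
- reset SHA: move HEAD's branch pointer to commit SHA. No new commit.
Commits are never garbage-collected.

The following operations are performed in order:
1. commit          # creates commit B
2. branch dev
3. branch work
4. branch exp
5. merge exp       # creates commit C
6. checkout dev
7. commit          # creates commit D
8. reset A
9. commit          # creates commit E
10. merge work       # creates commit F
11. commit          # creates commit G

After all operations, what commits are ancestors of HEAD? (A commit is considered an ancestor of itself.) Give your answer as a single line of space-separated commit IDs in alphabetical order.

After op 1 (commit): HEAD=main@B [main=B]
After op 2 (branch): HEAD=main@B [dev=B main=B]
After op 3 (branch): HEAD=main@B [dev=B main=B work=B]
After op 4 (branch): HEAD=main@B [dev=B exp=B main=B work=B]
After op 5 (merge): HEAD=main@C [dev=B exp=B main=C work=B]
After op 6 (checkout): HEAD=dev@B [dev=B exp=B main=C work=B]
After op 7 (commit): HEAD=dev@D [dev=D exp=B main=C work=B]
After op 8 (reset): HEAD=dev@A [dev=A exp=B main=C work=B]
After op 9 (commit): HEAD=dev@E [dev=E exp=B main=C work=B]
After op 10 (merge): HEAD=dev@F [dev=F exp=B main=C work=B]
After op 11 (commit): HEAD=dev@G [dev=G exp=B main=C work=B]

Answer: A B E F G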